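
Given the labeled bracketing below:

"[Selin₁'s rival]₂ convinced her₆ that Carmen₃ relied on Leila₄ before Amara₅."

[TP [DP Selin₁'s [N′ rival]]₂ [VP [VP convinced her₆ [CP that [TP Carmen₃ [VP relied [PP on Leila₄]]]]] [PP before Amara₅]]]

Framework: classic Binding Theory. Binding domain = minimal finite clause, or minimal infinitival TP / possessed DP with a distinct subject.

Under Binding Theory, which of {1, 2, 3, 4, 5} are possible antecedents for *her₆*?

{1, 5}

*her* is a pronoun, so Principle B applies: it must be free in its binding domain.
Binding domain of *her₆*: the matrix TP, whose subject is [Selin₁'s rival]₂.
*Selin₁* and the pronoun do not c-command one another → neither Principle B nor Principle C is at stake; coindexation permitted.
*[Selin₁'s rival]₂* c-commands the pronoun within its binding domain → coindexation would violate Principle B.
*Carmen₃*: the pronoun c-commands this R-expression → coindexation would violate Principle C on *Carmen₃*.
*Leila₄*: the pronoun c-commands this R-expression → coindexation would violate Principle C on *Leila₄*.
*Amara₅* and the pronoun do not c-command one another → neither Principle B nor Principle C is at stake; coindexation permitted.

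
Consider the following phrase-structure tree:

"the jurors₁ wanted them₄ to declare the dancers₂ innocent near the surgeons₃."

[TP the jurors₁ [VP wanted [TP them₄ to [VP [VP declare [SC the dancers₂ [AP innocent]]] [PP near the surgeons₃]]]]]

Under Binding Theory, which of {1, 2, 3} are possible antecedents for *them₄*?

none

*them* is a pronoun, so Principle B applies: it must be free in its binding domain.
Binding domain of *them₄*: the matrix TP, whose subject is the jurors₁.
*the jurors₁* c-commands the pronoun within its binding domain → coindexation would violate Principle B.
*the dancers₂*: the pronoun c-commands this R-expression → coindexation would violate Principle C on *the dancers₂*.
*the surgeons₃*: the pronoun c-commands this R-expression → coindexation would violate Principle C on *the surgeons₃*.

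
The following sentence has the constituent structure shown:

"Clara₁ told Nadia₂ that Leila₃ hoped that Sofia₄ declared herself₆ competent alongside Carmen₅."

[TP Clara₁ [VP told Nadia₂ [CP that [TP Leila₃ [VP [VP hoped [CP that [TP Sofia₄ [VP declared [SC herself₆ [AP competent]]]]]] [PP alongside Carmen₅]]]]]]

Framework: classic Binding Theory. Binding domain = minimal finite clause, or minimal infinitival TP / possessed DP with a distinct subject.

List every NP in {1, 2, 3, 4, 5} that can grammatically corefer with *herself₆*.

*herself* is an anaphor, so Principle A applies: it must be bound in its binding domain.
Binding domain of *herself₆*: the embedded TP, whose subject is Sofia₄.
*Clara₁* c-commands the anaphor but is outside its binding domain → cannot satisfy Principle A.
*Nadia₂* c-commands the anaphor but is outside its binding domain → cannot satisfy Principle A.
*Leila₃* c-commands the anaphor but is outside its binding domain → cannot satisfy Principle A.
*Sofia₄* c-commands the anaphor within its binding domain → licit binder.
*Carmen₅* does not c-command the anaphor → cannot bind it.

{4}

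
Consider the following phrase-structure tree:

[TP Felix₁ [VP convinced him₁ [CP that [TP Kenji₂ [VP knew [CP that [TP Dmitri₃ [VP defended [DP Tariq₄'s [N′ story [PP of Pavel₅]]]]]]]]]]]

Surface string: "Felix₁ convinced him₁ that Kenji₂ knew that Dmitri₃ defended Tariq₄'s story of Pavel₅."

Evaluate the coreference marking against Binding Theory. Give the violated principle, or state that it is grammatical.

The two coindexed NPs are *Felix₁* and *him₁*.
*him₁* is a pronoun. Its binding domain is the matrix TP, whose subject is Felix₁.
*Felix₁* c-commands it within that domain and carries the same index.
The pronoun is locally bound → Principle B violation.

Principle B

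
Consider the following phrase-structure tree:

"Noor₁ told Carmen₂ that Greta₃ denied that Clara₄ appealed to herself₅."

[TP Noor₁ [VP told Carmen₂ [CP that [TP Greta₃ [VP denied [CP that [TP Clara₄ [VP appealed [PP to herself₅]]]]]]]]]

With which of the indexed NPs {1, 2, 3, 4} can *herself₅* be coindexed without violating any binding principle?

{4}

*herself* is an anaphor, so Principle A applies: it must be bound in its binding domain.
Binding domain of *herself₅*: the embedded TP, whose subject is Clara₄.
*Noor₁* c-commands the anaphor but is outside its binding domain → cannot satisfy Principle A.
*Carmen₂* c-commands the anaphor but is outside its binding domain → cannot satisfy Principle A.
*Greta₃* c-commands the anaphor but is outside its binding domain → cannot satisfy Principle A.
*Clara₄* c-commands the anaphor within its binding domain → licit binder.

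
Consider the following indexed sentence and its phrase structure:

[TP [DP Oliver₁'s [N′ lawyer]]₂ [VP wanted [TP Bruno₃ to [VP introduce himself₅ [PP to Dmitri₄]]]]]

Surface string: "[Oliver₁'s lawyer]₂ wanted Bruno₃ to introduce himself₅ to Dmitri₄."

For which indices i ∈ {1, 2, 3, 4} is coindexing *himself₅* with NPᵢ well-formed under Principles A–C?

{3}

*himself* is an anaphor, so Principle A applies: it must be bound in its binding domain.
Binding domain of *himself₅*: the embedded TP, whose subject is Bruno₃.
*Oliver₁* does not c-command the anaphor → cannot bind it.
*[Oliver₁'s lawyer]₂* c-commands the anaphor but is outside its binding domain → cannot satisfy Principle A.
*Bruno₃* c-commands the anaphor within its binding domain → licit binder.
*Dmitri₄* does not c-command the anaphor → cannot bind it.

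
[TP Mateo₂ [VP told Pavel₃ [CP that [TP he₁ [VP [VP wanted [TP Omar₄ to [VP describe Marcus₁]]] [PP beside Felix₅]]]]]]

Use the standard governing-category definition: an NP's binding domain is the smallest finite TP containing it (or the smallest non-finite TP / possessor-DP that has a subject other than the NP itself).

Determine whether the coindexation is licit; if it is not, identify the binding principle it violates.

Principle C

The two coindexed NPs are *he₁* and *Marcus₁*.
*Marcus₁* is an R-expression. Principle C requires it to be free everywhere.
*he₁* c-commands it and carries the same index.
The R-expression is bound → Principle C violation.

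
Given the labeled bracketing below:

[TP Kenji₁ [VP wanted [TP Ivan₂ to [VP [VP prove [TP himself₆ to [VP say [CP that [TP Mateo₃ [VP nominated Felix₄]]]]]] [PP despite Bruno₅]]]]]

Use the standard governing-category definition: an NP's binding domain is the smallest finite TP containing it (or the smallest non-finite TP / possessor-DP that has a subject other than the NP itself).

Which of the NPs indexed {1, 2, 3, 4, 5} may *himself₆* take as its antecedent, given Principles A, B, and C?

{2}

*himself* is an anaphor, so Principle A applies: it must be bound in its binding domain.
Binding domain of *himself₆*: the embedded TP, whose subject is Ivan₂.
*Kenji₁* c-commands the anaphor but is outside its binding domain → cannot satisfy Principle A.
*Ivan₂* c-commands the anaphor within its binding domain → licit binder.
*Mateo₃* does not c-command the anaphor → cannot bind it.
*Felix₄* does not c-command the anaphor → cannot bind it.
*Bruno₅* does not c-command the anaphor → cannot bind it.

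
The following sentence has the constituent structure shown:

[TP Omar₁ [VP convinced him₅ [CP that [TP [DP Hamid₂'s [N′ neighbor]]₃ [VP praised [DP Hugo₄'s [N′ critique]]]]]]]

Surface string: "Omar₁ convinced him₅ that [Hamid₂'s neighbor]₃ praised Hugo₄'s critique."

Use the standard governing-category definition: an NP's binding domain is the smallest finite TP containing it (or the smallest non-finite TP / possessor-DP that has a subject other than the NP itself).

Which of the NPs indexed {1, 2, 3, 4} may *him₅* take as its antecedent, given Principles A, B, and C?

none

*him* is a pronoun, so Principle B applies: it must be free in its binding domain.
Binding domain of *him₅*: the matrix TP, whose subject is Omar₁.
*Omar₁* c-commands the pronoun within its binding domain → coindexation would violate Principle B.
*Hamid₂*: the pronoun c-commands this R-expression → coindexation would violate Principle C on *Hamid₂*.
*[Hamid₂'s neighbor]₃*: the pronoun c-commands this R-expression → coindexation would violate Principle C on *[Hamid₂'s neighbor]₃*.
*Hugo₄*: the pronoun c-commands this R-expression → coindexation would violate Principle C on *Hugo₄*.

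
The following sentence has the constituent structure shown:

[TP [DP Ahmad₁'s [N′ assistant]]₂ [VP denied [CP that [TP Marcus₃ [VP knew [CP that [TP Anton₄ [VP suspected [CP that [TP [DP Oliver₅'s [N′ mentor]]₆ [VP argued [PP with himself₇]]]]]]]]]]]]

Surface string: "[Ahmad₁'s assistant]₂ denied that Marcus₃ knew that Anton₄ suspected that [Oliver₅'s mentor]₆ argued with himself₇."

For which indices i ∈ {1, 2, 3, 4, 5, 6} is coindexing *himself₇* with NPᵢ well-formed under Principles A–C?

{6}

*himself* is an anaphor, so Principle A applies: it must be bound in its binding domain.
Binding domain of *himself₇*: the embedded TP, whose subject is [Oliver₅'s mentor]₆.
*Ahmad₁* does not c-command the anaphor → cannot bind it.
*[Ahmad₁'s assistant]₂* c-commands the anaphor but is outside its binding domain → cannot satisfy Principle A.
*Marcus₃* c-commands the anaphor but is outside its binding domain → cannot satisfy Principle A.
*Anton₄* c-commands the anaphor but is outside its binding domain → cannot satisfy Principle A.
*Oliver₅* does not c-command the anaphor → cannot bind it.
*[Oliver₅'s mentor]₆* c-commands the anaphor within its binding domain → licit binder.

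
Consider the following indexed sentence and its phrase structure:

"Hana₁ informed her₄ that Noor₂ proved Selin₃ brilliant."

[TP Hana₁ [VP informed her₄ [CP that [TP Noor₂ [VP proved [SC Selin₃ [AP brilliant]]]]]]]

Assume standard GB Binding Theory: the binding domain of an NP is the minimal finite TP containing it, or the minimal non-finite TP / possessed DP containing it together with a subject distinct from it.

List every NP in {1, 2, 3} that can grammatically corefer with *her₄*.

none

*her* is a pronoun, so Principle B applies: it must be free in its binding domain.
Binding domain of *her₄*: the matrix TP, whose subject is Hana₁.
*Hana₁* c-commands the pronoun within its binding domain → coindexation would violate Principle B.
*Noor₂*: the pronoun c-commands this R-expression → coindexation would violate Principle C on *Noor₂*.
*Selin₃*: the pronoun c-commands this R-expression → coindexation would violate Principle C on *Selin₃*.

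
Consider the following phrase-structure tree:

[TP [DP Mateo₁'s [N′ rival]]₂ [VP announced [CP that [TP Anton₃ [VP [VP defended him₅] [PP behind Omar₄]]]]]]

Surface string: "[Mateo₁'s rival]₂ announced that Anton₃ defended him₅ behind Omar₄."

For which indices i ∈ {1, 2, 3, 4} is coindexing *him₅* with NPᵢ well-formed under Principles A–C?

{1, 2, 4}

*him* is a pronoun, so Principle B applies: it must be free in its binding domain.
Binding domain of *him₅*: the embedded TP, whose subject is Anton₃.
*Mateo₁* and the pronoun do not c-command one another → neither Principle B nor Principle C is at stake; coindexation permitted.
*[Mateo₁'s rival]₂* c-commands the pronoun but from outside its binding domain, and is not c-commanded by it → coindexation permitted.
*Anton₃* c-commands the pronoun within its binding domain → coindexation would violate Principle B.
*Omar₄* and the pronoun do not c-command one another → neither Principle B nor Principle C is at stake; coindexation permitted.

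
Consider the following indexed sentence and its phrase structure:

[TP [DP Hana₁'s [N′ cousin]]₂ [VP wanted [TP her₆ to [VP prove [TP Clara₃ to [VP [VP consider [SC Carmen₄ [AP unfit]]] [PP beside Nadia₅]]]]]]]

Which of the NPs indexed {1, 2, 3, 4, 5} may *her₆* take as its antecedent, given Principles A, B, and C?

{1}

*her* is a pronoun, so Principle B applies: it must be free in its binding domain.
Binding domain of *her₆*: the matrix TP, whose subject is [Hana₁'s cousin]₂.
*Hana₁* and the pronoun do not c-command one another → neither Principle B nor Principle C is at stake; coindexation permitted.
*[Hana₁'s cousin]₂* c-commands the pronoun within its binding domain → coindexation would violate Principle B.
*Clara₃*: the pronoun c-commands this R-expression → coindexation would violate Principle C on *Clara₃*.
*Carmen₄*: the pronoun c-commands this R-expression → coindexation would violate Principle C on *Carmen₄*.
*Nadia₅*: the pronoun c-commands this R-expression → coindexation would violate Principle C on *Nadia₅*.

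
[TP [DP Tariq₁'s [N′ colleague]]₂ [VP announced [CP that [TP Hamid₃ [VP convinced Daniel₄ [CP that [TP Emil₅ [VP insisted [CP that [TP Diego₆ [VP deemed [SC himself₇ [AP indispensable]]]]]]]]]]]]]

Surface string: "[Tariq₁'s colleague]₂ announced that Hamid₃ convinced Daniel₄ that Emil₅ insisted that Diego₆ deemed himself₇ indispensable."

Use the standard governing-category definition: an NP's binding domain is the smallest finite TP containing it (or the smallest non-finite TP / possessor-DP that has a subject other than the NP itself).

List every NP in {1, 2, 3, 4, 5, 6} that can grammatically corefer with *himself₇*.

*himself* is an anaphor, so Principle A applies: it must be bound in its binding domain.
Binding domain of *himself₇*: the embedded TP, whose subject is Diego₆.
*Tariq₁* does not c-command the anaphor → cannot bind it.
*[Tariq₁'s colleague]₂* c-commands the anaphor but is outside its binding domain → cannot satisfy Principle A.
*Hamid₃* c-commands the anaphor but is outside its binding domain → cannot satisfy Principle A.
*Daniel₄* c-commands the anaphor but is outside its binding domain → cannot satisfy Principle A.
*Emil₅* c-commands the anaphor but is outside its binding domain → cannot satisfy Principle A.
*Diego₆* c-commands the anaphor within its binding domain → licit binder.

{6}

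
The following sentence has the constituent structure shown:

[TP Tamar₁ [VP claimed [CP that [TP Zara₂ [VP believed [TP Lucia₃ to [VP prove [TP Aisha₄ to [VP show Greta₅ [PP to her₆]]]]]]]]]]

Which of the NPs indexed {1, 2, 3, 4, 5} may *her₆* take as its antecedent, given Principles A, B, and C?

{1, 2, 3}

*her* is a pronoun, so Principle B applies: it must be free in its binding domain.
Binding domain of *her₆*: the embedded TP, whose subject is Aisha₄.
*Tamar₁* c-commands the pronoun but from outside its binding domain, and is not c-commanded by it → coindexation permitted.
*Zara₂* c-commands the pronoun but from outside its binding domain, and is not c-commanded by it → coindexation permitted.
*Lucia₃* c-commands the pronoun but from outside its binding domain, and is not c-commanded by it → coindexation permitted.
*Aisha₄* c-commands the pronoun within its binding domain → coindexation would violate Principle B.
*Greta₅* c-commands the pronoun within its binding domain → coindexation would violate Principle B.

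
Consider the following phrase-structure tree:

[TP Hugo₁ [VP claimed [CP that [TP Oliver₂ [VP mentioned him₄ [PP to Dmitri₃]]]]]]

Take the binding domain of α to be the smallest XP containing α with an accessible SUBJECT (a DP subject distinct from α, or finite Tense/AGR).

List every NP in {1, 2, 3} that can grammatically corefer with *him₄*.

*him* is a pronoun, so Principle B applies: it must be free in its binding domain.
Binding domain of *him₄*: the embedded TP, whose subject is Oliver₂.
*Hugo₁* c-commands the pronoun but from outside its binding domain, and is not c-commanded by it → coindexation permitted.
*Oliver₂* c-commands the pronoun within its binding domain → coindexation would violate Principle B.
*Dmitri₃*: the pronoun c-commands this R-expression → coindexation would violate Principle C on *Dmitri₃*.

{1}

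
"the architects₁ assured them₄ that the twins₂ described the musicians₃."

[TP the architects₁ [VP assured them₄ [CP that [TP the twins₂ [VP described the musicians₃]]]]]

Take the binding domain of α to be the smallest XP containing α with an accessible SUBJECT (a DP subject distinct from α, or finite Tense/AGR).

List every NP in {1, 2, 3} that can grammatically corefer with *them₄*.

none

*them* is a pronoun, so Principle B applies: it must be free in its binding domain.
Binding domain of *them₄*: the matrix TP, whose subject is the architects₁.
*the architects₁* c-commands the pronoun within its binding domain → coindexation would violate Principle B.
*the twins₂*: the pronoun c-commands this R-expression → coindexation would violate Principle C on *the twins₂*.
*the musicians₃*: the pronoun c-commands this R-expression → coindexation would violate Principle C on *the musicians₃*.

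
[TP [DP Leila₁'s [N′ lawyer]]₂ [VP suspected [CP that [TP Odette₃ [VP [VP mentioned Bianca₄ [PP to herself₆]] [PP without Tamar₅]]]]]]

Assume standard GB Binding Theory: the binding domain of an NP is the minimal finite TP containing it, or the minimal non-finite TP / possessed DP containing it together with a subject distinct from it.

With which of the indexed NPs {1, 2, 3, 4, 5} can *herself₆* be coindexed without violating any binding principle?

{3, 4}

*herself* is an anaphor, so Principle A applies: it must be bound in its binding domain.
Binding domain of *herself₆*: the embedded TP, whose subject is Odette₃.
*Leila₁* does not c-command the anaphor → cannot bind it.
*[Leila₁'s lawyer]₂* c-commands the anaphor but is outside its binding domain → cannot satisfy Principle A.
*Odette₃* c-commands the anaphor within its binding domain → licit binder.
*Bianca₄* c-commands the anaphor within its binding domain → licit binder.
*Tamar₅* does not c-command the anaphor → cannot bind it.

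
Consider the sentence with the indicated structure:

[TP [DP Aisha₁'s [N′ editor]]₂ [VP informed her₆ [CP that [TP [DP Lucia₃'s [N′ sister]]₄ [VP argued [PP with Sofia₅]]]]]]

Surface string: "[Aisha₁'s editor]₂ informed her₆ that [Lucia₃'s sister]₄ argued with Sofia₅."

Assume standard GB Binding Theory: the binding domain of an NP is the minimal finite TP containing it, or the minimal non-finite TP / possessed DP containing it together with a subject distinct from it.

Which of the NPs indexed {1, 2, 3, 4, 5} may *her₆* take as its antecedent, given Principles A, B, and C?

*her* is a pronoun, so Principle B applies: it must be free in its binding domain.
Binding domain of *her₆*: the matrix TP, whose subject is [Aisha₁'s editor]₂.
*Aisha₁* and the pronoun do not c-command one another → neither Principle B nor Principle C is at stake; coindexation permitted.
*[Aisha₁'s editor]₂* c-commands the pronoun within its binding domain → coindexation would violate Principle B.
*Lucia₃*: the pronoun c-commands this R-expression → coindexation would violate Principle C on *Lucia₃*.
*[Lucia₃'s sister]₄*: the pronoun c-commands this R-expression → coindexation would violate Principle C on *[Lucia₃'s sister]₄*.
*Sofia₅*: the pronoun c-commands this R-expression → coindexation would violate Principle C on *Sofia₅*.

{1}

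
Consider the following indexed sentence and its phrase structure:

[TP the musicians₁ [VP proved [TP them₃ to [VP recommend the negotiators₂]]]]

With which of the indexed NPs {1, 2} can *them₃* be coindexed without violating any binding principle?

*them* is a pronoun, so Principle B applies: it must be free in its binding domain.
Binding domain of *them₃*: the matrix TP, whose subject is the musicians₁.
*the musicians₁* c-commands the pronoun within its binding domain → coindexation would violate Principle B.
*the negotiators₂*: the pronoun c-commands this R-expression → coindexation would violate Principle C on *the negotiators₂*.

none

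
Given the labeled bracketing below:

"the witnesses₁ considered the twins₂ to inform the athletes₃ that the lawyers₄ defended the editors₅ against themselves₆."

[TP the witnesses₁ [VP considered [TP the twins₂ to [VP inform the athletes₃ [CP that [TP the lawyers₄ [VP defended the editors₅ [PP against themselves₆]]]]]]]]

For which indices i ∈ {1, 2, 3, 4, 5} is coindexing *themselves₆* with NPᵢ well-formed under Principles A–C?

*themselves* is an anaphor, so Principle A applies: it must be bound in its binding domain.
Binding domain of *themselves₆*: the embedded TP, whose subject is the lawyers₄.
*the witnesses₁* c-commands the anaphor but is outside its binding domain → cannot satisfy Principle A.
*the twins₂* c-commands the anaphor but is outside its binding domain → cannot satisfy Principle A.
*the athletes₃* c-commands the anaphor but is outside its binding domain → cannot satisfy Principle A.
*the lawyers₄* c-commands the anaphor within its binding domain → licit binder.
*the editors₅* c-commands the anaphor within its binding domain → licit binder.

{4, 5}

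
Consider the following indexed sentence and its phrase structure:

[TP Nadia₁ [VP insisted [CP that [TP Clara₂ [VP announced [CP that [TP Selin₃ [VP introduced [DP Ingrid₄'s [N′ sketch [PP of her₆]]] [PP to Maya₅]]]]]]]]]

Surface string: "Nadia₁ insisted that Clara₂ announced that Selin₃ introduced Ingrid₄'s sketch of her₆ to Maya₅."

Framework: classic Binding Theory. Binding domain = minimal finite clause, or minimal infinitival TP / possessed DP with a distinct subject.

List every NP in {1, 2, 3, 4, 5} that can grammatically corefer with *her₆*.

*her* is a pronoun, so Principle B applies: it must be free in its binding domain.
Binding domain of *her₆*: the possessed DP, whose subject is Ingrid₄.
*Nadia₁* c-commands the pronoun but from outside its binding domain, and is not c-commanded by it → coindexation permitted.
*Clara₂* c-commands the pronoun but from outside its binding domain, and is not c-commanded by it → coindexation permitted.
*Selin₃* c-commands the pronoun but from outside its binding domain, and is not c-commanded by it → coindexation permitted.
*Ingrid₄* c-commands the pronoun within its binding domain → coindexation would violate Principle B.
*Maya₅* and the pronoun do not c-command one another → neither Principle B nor Principle C is at stake; coindexation permitted.

{1, 2, 3, 5}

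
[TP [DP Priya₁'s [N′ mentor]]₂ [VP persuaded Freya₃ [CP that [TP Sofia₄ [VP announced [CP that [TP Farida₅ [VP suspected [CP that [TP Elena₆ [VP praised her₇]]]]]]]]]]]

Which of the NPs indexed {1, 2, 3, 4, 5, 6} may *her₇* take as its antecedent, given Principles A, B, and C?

{1, 2, 3, 4, 5}

*her* is a pronoun, so Principle B applies: it must be free in its binding domain.
Binding domain of *her₇*: the embedded TP, whose subject is Elena₆.
*Priya₁* and the pronoun do not c-command one another → neither Principle B nor Principle C is at stake; coindexation permitted.
*[Priya₁'s mentor]₂* c-commands the pronoun but from outside its binding domain, and is not c-commanded by it → coindexation permitted.
*Freya₃* c-commands the pronoun but from outside its binding domain, and is not c-commanded by it → coindexation permitted.
*Sofia₄* c-commands the pronoun but from outside its binding domain, and is not c-commanded by it → coindexation permitted.
*Farida₅* c-commands the pronoun but from outside its binding domain, and is not c-commanded by it → coindexation permitted.
*Elena₆* c-commands the pronoun within its binding domain → coindexation would violate Principle B.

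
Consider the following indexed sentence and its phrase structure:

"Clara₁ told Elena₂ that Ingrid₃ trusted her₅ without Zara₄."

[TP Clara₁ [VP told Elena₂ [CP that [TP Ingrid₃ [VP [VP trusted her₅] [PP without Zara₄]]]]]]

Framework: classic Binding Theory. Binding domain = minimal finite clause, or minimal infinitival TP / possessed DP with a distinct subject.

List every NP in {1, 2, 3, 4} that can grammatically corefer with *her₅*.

{1, 2, 4}

*her* is a pronoun, so Principle B applies: it must be free in its binding domain.
Binding domain of *her₅*: the embedded TP, whose subject is Ingrid₃.
*Clara₁* c-commands the pronoun but from outside its binding domain, and is not c-commanded by it → coindexation permitted.
*Elena₂* c-commands the pronoun but from outside its binding domain, and is not c-commanded by it → coindexation permitted.
*Ingrid₃* c-commands the pronoun within its binding domain → coindexation would violate Principle B.
*Zara₄* and the pronoun do not c-command one another → neither Principle B nor Principle C is at stake; coindexation permitted.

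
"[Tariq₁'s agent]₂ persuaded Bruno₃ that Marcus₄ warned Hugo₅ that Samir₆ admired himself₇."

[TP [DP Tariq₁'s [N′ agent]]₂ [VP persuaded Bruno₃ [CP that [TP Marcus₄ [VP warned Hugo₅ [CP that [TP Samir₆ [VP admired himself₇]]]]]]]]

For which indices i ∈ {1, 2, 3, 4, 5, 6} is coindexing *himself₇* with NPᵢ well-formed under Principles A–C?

{6}

*himself* is an anaphor, so Principle A applies: it must be bound in its binding domain.
Binding domain of *himself₇*: the embedded TP, whose subject is Samir₆.
*Tariq₁* does not c-command the anaphor → cannot bind it.
*[Tariq₁'s agent]₂* c-commands the anaphor but is outside its binding domain → cannot satisfy Principle A.
*Bruno₃* c-commands the anaphor but is outside its binding domain → cannot satisfy Principle A.
*Marcus₄* c-commands the anaphor but is outside its binding domain → cannot satisfy Principle A.
*Hugo₅* c-commands the anaphor but is outside its binding domain → cannot satisfy Principle A.
*Samir₆* c-commands the anaphor within its binding domain → licit binder.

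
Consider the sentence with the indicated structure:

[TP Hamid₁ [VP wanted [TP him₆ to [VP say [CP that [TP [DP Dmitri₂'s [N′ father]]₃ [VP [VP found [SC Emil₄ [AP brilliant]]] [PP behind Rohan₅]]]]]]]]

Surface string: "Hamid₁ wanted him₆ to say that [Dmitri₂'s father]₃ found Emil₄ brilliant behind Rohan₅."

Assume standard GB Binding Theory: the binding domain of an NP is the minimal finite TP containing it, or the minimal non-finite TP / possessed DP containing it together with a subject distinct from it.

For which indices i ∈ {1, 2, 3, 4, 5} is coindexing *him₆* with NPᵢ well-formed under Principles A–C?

none

*him* is a pronoun, so Principle B applies: it must be free in its binding domain.
Binding domain of *him₆*: the matrix TP, whose subject is Hamid₁.
*Hamid₁* c-commands the pronoun within its binding domain → coindexation would violate Principle B.
*Dmitri₂*: the pronoun c-commands this R-expression → coindexation would violate Principle C on *Dmitri₂*.
*[Dmitri₂'s father]₃*: the pronoun c-commands this R-expression → coindexation would violate Principle C on *[Dmitri₂'s father]₃*.
*Emil₄*: the pronoun c-commands this R-expression → coindexation would violate Principle C on *Emil₄*.
*Rohan₅*: the pronoun c-commands this R-expression → coindexation would violate Principle C on *Rohan₅*.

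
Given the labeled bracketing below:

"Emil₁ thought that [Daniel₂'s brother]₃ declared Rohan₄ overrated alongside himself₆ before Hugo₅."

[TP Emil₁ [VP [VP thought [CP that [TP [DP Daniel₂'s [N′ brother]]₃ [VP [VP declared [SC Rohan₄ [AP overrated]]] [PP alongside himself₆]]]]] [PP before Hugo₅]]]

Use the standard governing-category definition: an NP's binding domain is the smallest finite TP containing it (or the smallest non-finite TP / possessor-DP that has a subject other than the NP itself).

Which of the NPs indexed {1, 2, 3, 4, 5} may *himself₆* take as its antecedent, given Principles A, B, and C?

{3}

*himself* is an anaphor, so Principle A applies: it must be bound in its binding domain.
Binding domain of *himself₆*: the embedded TP, whose subject is [Daniel₂'s brother]₃.
*Emil₁* c-commands the anaphor but is outside its binding domain → cannot satisfy Principle A.
*Daniel₂* does not c-command the anaphor → cannot bind it.
*[Daniel₂'s brother]₃* c-commands the anaphor within its binding domain → licit binder.
*Rohan₄* does not c-command the anaphor → cannot bind it.
*Hugo₅* does not c-command the anaphor → cannot bind it.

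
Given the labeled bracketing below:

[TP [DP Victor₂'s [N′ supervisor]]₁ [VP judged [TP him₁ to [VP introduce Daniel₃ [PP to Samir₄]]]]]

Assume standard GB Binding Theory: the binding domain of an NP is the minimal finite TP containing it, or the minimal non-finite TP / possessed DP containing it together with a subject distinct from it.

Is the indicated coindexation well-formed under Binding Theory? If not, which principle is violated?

The two coindexed NPs are *[Victor₂'s supervisor]₁* and *him₁*.
*him₁* is a pronoun. Its binding domain is the matrix TP, whose subject is [Victor₂'s supervisor]₁.
*[Victor₂'s supervisor]₁* c-commands it within that domain and carries the same index.
The pronoun is locally bound → Principle B violation.

Principle B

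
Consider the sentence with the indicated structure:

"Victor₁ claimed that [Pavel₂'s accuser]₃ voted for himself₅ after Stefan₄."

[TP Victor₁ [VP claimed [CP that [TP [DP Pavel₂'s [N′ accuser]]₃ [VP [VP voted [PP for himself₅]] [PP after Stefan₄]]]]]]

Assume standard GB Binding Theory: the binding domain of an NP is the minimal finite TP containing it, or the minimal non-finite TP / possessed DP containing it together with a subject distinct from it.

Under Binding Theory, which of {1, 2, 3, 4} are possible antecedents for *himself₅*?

*himself* is an anaphor, so Principle A applies: it must be bound in its binding domain.
Binding domain of *himself₅*: the embedded TP, whose subject is [Pavel₂'s accuser]₃.
*Victor₁* c-commands the anaphor but is outside its binding domain → cannot satisfy Principle A.
*Pavel₂* does not c-command the anaphor → cannot bind it.
*[Pavel₂'s accuser]₃* c-commands the anaphor within its binding domain → licit binder.
*Stefan₄* does not c-command the anaphor → cannot bind it.

{3}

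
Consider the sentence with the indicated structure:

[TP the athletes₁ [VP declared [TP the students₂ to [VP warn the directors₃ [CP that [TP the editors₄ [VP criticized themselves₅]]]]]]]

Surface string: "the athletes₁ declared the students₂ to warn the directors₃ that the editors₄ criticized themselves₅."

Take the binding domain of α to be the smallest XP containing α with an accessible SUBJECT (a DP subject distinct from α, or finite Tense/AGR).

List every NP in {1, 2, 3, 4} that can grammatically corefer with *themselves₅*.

*themselves* is an anaphor, so Principle A applies: it must be bound in its binding domain.
Binding domain of *themselves₅*: the embedded TP, whose subject is the editors₄.
*the athletes₁* c-commands the anaphor but is outside its binding domain → cannot satisfy Principle A.
*the students₂* c-commands the anaphor but is outside its binding domain → cannot satisfy Principle A.
*the directors₃* c-commands the anaphor but is outside its binding domain → cannot satisfy Principle A.
*the editors₄* c-commands the anaphor within its binding domain → licit binder.

{4}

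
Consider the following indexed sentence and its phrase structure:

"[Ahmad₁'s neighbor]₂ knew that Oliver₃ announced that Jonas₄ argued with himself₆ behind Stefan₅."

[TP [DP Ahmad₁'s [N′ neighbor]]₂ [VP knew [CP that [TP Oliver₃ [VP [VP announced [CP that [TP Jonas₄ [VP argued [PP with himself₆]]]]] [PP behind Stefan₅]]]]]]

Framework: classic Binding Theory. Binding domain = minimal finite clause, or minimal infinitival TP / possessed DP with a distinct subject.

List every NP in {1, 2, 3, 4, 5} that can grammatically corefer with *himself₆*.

*himself* is an anaphor, so Principle A applies: it must be bound in its binding domain.
Binding domain of *himself₆*: the embedded TP, whose subject is Jonas₄.
*Ahmad₁* does not c-command the anaphor → cannot bind it.
*[Ahmad₁'s neighbor]₂* c-commands the anaphor but is outside its binding domain → cannot satisfy Principle A.
*Oliver₃* c-commands the anaphor but is outside its binding domain → cannot satisfy Principle A.
*Jonas₄* c-commands the anaphor within its binding domain → licit binder.
*Stefan₅* does not c-command the anaphor → cannot bind it.

{4}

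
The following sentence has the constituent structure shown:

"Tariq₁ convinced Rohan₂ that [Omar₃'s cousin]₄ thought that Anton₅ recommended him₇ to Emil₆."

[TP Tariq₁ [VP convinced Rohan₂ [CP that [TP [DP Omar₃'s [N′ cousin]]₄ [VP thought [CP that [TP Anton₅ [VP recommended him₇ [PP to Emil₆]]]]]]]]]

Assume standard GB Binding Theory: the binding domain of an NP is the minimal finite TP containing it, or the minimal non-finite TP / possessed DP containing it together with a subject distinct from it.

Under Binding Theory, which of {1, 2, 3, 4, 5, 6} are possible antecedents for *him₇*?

{1, 2, 3, 4}

*him* is a pronoun, so Principle B applies: it must be free in its binding domain.
Binding domain of *him₇*: the embedded TP, whose subject is Anton₅.
*Tariq₁* c-commands the pronoun but from outside its binding domain, and is not c-commanded by it → coindexation permitted.
*Rohan₂* c-commands the pronoun but from outside its binding domain, and is not c-commanded by it → coindexation permitted.
*Omar₃* and the pronoun do not c-command one another → neither Principle B nor Principle C is at stake; coindexation permitted.
*[Omar₃'s cousin]₄* c-commands the pronoun but from outside its binding domain, and is not c-commanded by it → coindexation permitted.
*Anton₅* c-commands the pronoun within its binding domain → coindexation would violate Principle B.
*Emil₆*: the pronoun c-commands this R-expression → coindexation would violate Principle C on *Emil₆*.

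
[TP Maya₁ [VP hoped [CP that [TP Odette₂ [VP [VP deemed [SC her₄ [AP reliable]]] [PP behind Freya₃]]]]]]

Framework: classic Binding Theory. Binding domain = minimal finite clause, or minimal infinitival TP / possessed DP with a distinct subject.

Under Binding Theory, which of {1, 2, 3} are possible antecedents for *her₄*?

*her* is a pronoun, so Principle B applies: it must be free in its binding domain.
Binding domain of *her₄*: the embedded TP, whose subject is Odette₂.
*Maya₁* c-commands the pronoun but from outside its binding domain, and is not c-commanded by it → coindexation permitted.
*Odette₂* c-commands the pronoun within its binding domain → coindexation would violate Principle B.
*Freya₃* and the pronoun do not c-command one another → neither Principle B nor Principle C is at stake; coindexation permitted.

{1, 3}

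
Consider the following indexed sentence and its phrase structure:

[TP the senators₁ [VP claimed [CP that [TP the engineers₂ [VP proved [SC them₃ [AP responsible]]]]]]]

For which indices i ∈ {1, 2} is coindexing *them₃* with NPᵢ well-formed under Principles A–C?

{1}

*them* is a pronoun, so Principle B applies: it must be free in its binding domain.
Binding domain of *them₃*: the embedded TP, whose subject is the engineers₂.
*the senators₁* c-commands the pronoun but from outside its binding domain, and is not c-commanded by it → coindexation permitted.
*the engineers₂* c-commands the pronoun within its binding domain → coindexation would violate Principle B.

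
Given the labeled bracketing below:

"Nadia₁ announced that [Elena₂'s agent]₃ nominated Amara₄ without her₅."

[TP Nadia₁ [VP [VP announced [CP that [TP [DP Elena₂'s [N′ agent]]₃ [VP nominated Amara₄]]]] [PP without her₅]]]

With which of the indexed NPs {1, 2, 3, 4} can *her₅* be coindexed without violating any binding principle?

*her* is a pronoun, so Principle B applies: it must be free in its binding domain.
Binding domain of *her₅*: the matrix TP, whose subject is Nadia₁.
*Nadia₁* c-commands the pronoun within its binding domain → coindexation would violate Principle B.
*Elena₂* and the pronoun do not c-command one another → neither Principle B nor Principle C is at stake; coindexation permitted.
*[Elena₂'s agent]₃* and the pronoun do not c-command one another → neither Principle B nor Principle C is at stake; coindexation permitted.
*Amara₄* and the pronoun do not c-command one another → neither Principle B nor Principle C is at stake; coindexation permitted.

{2, 3, 4}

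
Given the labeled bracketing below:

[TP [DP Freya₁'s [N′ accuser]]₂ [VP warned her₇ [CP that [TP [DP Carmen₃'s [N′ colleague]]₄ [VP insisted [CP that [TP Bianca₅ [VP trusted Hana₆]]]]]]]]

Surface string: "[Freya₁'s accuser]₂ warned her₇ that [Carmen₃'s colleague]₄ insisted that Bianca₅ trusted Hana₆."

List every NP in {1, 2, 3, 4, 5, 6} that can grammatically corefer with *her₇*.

{1}

*her* is a pronoun, so Principle B applies: it must be free in its binding domain.
Binding domain of *her₇*: the matrix TP, whose subject is [Freya₁'s accuser]₂.
*Freya₁* and the pronoun do not c-command one another → neither Principle B nor Principle C is at stake; coindexation permitted.
*[Freya₁'s accuser]₂* c-commands the pronoun within its binding domain → coindexation would violate Principle B.
*Carmen₃*: the pronoun c-commands this R-expression → coindexation would violate Principle C on *Carmen₃*.
*[Carmen₃'s colleague]₄*: the pronoun c-commands this R-expression → coindexation would violate Principle C on *[Carmen₃'s colleague]₄*.
*Bianca₅*: the pronoun c-commands this R-expression → coindexation would violate Principle C on *Bianca₅*.
*Hana₆*: the pronoun c-commands this R-expression → coindexation would violate Principle C on *Hana₆*.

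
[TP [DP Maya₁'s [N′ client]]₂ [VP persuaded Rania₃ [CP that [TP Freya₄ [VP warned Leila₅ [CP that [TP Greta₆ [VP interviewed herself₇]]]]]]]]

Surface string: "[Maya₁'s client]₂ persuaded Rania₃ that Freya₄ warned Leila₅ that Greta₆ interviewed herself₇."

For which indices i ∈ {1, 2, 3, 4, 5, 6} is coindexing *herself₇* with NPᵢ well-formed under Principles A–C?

{6}

*herself* is an anaphor, so Principle A applies: it must be bound in its binding domain.
Binding domain of *herself₇*: the embedded TP, whose subject is Greta₆.
*Maya₁* does not c-command the anaphor → cannot bind it.
*[Maya₁'s client]₂* c-commands the anaphor but is outside its binding domain → cannot satisfy Principle A.
*Rania₃* c-commands the anaphor but is outside its binding domain → cannot satisfy Principle A.
*Freya₄* c-commands the anaphor but is outside its binding domain → cannot satisfy Principle A.
*Leila₅* c-commands the anaphor but is outside its binding domain → cannot satisfy Principle A.
*Greta₆* c-commands the anaphor within its binding domain → licit binder.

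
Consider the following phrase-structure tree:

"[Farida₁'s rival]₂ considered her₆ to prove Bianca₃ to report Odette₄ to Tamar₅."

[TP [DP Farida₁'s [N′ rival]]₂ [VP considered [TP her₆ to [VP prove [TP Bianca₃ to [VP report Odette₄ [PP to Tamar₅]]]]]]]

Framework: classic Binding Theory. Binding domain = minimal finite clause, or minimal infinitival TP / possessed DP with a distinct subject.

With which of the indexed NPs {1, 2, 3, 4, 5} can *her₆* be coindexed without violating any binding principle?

*her* is a pronoun, so Principle B applies: it must be free in its binding domain.
Binding domain of *her₆*: the matrix TP, whose subject is [Farida₁'s rival]₂.
*Farida₁* and the pronoun do not c-command one another → neither Principle B nor Principle C is at stake; coindexation permitted.
*[Farida₁'s rival]₂* c-commands the pronoun within its binding domain → coindexation would violate Principle B.
*Bianca₃*: the pronoun c-commands this R-expression → coindexation would violate Principle C on *Bianca₃*.
*Odette₄*: the pronoun c-commands this R-expression → coindexation would violate Principle C on *Odette₄*.
*Tamar₅*: the pronoun c-commands this R-expression → coindexation would violate Principle C on *Tamar₅*.

{1}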